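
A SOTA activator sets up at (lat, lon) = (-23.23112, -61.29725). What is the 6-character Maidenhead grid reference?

FG96is

Offset from 180°W / 90°S: lon 118.7028°, lat 66.7689°.
Field: 118.7028/20 → 5 → F, 66.7689/10 → 6 → G; chars FG.
Square: 18.7028/2 → 9, 6.7689/1 → 6; chars 96.
Subsquare: 0.7028/0.0833333 → 8 → i, 0.7689/0.0416667 → 18 → s; chars is.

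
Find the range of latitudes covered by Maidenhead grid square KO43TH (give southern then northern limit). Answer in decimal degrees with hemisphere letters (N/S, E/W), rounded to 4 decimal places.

Field K=10, O=14: +10·20° lon, +14·10° lat → SW at lon 20°, lat 50°.
Square 4, 3: +4·2° lon, +3·1° lat → SW at lon 28°, lat 53°.
Subsquare t=19, h=7: +19·0.0833333° lon, +7·0.0416667° lat → SW at lon 29.5833°, lat 53.2917°.
Cell spans 0.0833333° lon × 0.0416667° lat.
south 53.2917° N, north 53.3333° N.

53.2917° N, 53.3333° N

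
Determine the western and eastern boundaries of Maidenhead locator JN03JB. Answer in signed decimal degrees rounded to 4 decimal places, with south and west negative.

0.7500, 0.8333

Field J=9, N=13: +9·20° lon, +13·10° lat → SW at lon 0°, lat 40°.
Square 0, 3: +0·2° lon, +3·1° lat → SW at lon 0°, lat 43°.
Subsquare j=9, b=1: +9·0.0833333° lon, +1·0.0416667° lat → SW at lon 0.75°, lat 43.0417°.
Cell spans 0.0833333° lon × 0.0416667° lat.
west 0.7500, east 0.8333.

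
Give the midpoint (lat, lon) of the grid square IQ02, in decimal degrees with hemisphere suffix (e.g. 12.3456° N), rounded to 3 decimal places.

Field I=8, Q=16: +8·20° lon, +16·10° lat → SW at lon -20°, lat 70°.
Square 0, 2: +0·2° lon, +2·1° lat → SW at lon -20°, lat 72°.
Cell spans 2° lon × 1° lat. Centre is SW corner plus half of each.
latitude 72.500° N, longitude 19.000° W.

72.500° N, 19.000° W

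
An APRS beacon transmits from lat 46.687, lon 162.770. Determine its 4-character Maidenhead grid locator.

RN16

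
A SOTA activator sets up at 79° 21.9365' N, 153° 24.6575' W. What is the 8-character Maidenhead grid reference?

BQ39hi07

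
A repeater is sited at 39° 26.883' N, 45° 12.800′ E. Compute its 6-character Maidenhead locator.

Add 180° to longitude and 90° to latitude: 225.2133, 129.4480.
Field: lon ⌊225.2133/20⌋ = 11 → L; lat ⌊129.4480/10⌋ = 12 → M.
Square: lon ⌊5.2133/2⌋ = 2; lat ⌊9.4480/1⌋ = 9.
Subsquare: lon ⌊1.2133/0.0833333⌋ = 14 → o; lat ⌊0.4480/0.0416667⌋ = 10 → k.

LM29ok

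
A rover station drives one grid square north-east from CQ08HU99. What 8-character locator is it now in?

Longitude extended square 9; +1 → 10, wraps to 0, carry into subsquare.
Longitude subsquare h = 7; +1 → 8 = i.
Latitude extended square 9; +1 → 10, wraps to 0, carry into subsquare.
Latitude subsquare u = 20; +1 → 21 = v.

CQ08iv00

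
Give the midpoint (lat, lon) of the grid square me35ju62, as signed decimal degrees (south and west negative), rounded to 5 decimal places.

-44.15625, 66.80417

Field M=12, E=4: +12·20° lon, +4·10° lat → SW at lon 60°, lat -50°.
Square 3, 5: +3·2° lon, +5·1° lat → SW at lon 66°, lat -45°.
Subsquare j=9, u=20: +9·0.0833333° lon, +20·0.0416667° lat → SW at lon 66.75°, lat -44.1667°.
Extended square 6, 2: +6·0.00833333° lon, +2·0.00416667° lat → SW at lon 66.8°, lat -44.1583°.
Cell spans 0.00833333° lon × 0.00416667° lat. Centre is SW corner plus half of each.
latitude -44.15625, longitude 66.80417.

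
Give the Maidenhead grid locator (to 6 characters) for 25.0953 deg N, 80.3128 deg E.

NL05dc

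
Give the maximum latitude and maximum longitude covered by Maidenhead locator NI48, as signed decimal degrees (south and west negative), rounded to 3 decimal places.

-1.000, 90.000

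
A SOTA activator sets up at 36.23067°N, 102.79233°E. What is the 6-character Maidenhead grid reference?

OM16jf

Offset from 180°W / 90°S: lon 282.7923°, lat 126.2307°.
Field: 282.7923/20 → 14 → O, 126.2307/10 → 12 → M; chars OM.
Square: 2.7923/2 → 1, 6.2307/1 → 6; chars 16.
Subsquare: 0.7923/0.0833333 → 9 → j, 0.2307/0.0416667 → 5 → f; chars jf.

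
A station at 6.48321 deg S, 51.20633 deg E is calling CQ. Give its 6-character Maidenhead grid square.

Add 180° to longitude and 90° to latitude: 231.2063, 83.5168.
Field: lon ⌊231.2063/20⌋ = 11 → L; lat ⌊83.5168/10⌋ = 8 → I.
Square: lon ⌊11.2063/2⌋ = 5; lat ⌊3.5168/1⌋ = 3.
Subsquare: lon ⌊1.2063/0.0833333⌋ = 14 → o; lat ⌊0.5168/0.0416667⌋ = 12 → m.

LI53om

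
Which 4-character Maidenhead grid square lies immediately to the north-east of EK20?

EK31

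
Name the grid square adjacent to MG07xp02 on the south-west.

MG07wp91

Longitude extended square 0; −1 → -1, wraps to 9, carry into subsquare.
Longitude subsquare x = 23; −1 → 22 = w.
Latitude extended square 2; −1 → 1.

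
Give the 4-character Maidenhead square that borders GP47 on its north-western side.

Longitude square 4; −1 → 3.
Latitude square 7; +1 → 8.

GP38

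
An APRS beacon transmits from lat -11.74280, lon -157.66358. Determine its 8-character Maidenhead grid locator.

BH18eg01

Add 180° to longitude and 90° to latitude: 22.33642, 78.25720.
Field: lon ⌊22.33642/20⌋ = 1 → B; lat ⌊78.25720/10⌋ = 7 → H.
Square: lon ⌊2.33642/2⌋ = 1; lat ⌊8.25720/1⌋ = 8.
Subsquare: lon ⌊0.33642/0.0833333⌋ = 4 → e; lat ⌊0.25720/0.0416667⌋ = 6 → g.
Extended square: lon ⌊0.00309/0.00833333⌋ = 0; lat ⌊0.00720/0.00416667⌋ = 1.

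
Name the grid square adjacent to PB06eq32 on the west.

Longitude extended square 3; −1 → 2.
The latitude characters are unchanged.

PB06eq22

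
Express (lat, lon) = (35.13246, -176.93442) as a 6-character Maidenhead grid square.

AM15md

Shift to the Maidenhead origin (180°W, 90°S): lon 3.0656, lat 125.1325.
Field: lon ⌊3.0656/20⌋ = 0 → A; lat ⌊125.1325/10⌋ = 12 → M.
Square: lon ⌊3.0656/2⌋ = 1; lat ⌊5.1325/1⌋ = 5.
Subsquare: lon ⌊1.0656/0.0833333⌋ = 12 → m; lat ⌊0.1325/0.0416667⌋ = 3 → d.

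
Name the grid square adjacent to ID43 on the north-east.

Longitude square 4; +1 → 5.
Latitude square 3; +1 → 4.

ID54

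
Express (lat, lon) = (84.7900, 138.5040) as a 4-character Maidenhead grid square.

Add 180° to longitude and 90° to latitude: 318.50, 174.79.
Field (20°×10°, letters A–R): 318.50/20 → 15 → P, 174.79/10 → 17 → R; chars PR.
Square (2°×1°, digits 0–9): 18.50/2 → 9, 4.79/1 → 4; chars 94.

PR94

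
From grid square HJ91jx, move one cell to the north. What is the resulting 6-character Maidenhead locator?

Latitude subsquare x = 23; +1 → 24, wraps to 0 = a, carry into square.
Latitude square 1; +1 → 2.
The longitude characters are unchanged.

HJ92ja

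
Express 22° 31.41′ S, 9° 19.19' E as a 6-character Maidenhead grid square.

JG47pl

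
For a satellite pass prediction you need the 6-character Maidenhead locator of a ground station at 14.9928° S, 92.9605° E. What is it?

NH65la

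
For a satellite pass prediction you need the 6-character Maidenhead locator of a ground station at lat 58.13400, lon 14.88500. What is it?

JO78kd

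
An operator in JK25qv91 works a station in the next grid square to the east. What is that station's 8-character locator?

JK25rv01

Longitude extended square 9; +1 → 10, wraps to 0, carry into subsquare.
Longitude subsquare q = 16; +1 → 17 = r.
The latitude characters are unchanged.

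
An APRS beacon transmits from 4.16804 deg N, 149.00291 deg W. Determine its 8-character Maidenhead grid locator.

BJ54le90

Shift to the Maidenhead origin (180°W, 90°S): lon 30.99709, lat 94.16804.
Field: 30.99709/20 → 1 → B, 94.16804/10 → 9 → J; chars BJ.
Square: 10.99709/2 → 5, 4.16804/1 → 4; chars 54.
Subsquare: 0.99709/0.0833333 → 11 → l, 0.16804/0.0416667 → 4 → e; chars le.
Extended square: 0.08042/0.00833333 → 9, 0.00137/0.00416667 → 0; chars 90.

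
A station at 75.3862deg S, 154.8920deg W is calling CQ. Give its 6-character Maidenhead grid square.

Shift to the Maidenhead origin (180°W, 90°S): lon 25.1080, lat 14.6138.
Field (20°×10°, letters A–R): lon ⌊25.1080/20⌋ = 1 → B; lat ⌊14.6138/10⌋ = 1 → B.
Square (2°×1°, digits 0–9): lon ⌊5.1080/2⌋ = 2; lat ⌊4.6138/1⌋ = 4.
Subsquare (5′×2.5′, letters a–x): lon ⌊1.1080/0.0833333⌋ = 13 → n; lat ⌊0.6138/0.0416667⌋ = 14 → o.

BB24no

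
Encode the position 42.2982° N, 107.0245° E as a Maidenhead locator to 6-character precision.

Shift to the Maidenhead origin (180°W, 90°S): lon 287.0245, lat 132.2982.
Field: 287.0245/20 → 14 → O, 132.2982/10 → 13 → N; chars ON.
Square: 7.0245/2 → 3, 2.2982/1 → 2; chars 32.
Subsquare: 1.0245/0.0833333 → 12 → m, 0.2982/0.0416667 → 7 → h; chars mh.

ON32mh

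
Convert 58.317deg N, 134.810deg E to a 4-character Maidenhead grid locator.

Add 180° to longitude and 90° to latitude: 314.81, 148.32.
Field: 314.81/20 → 15 → P, 148.32/10 → 14 → O; chars PO.
Square: 14.81/2 → 7, 8.32/1 → 8; chars 78.

PO78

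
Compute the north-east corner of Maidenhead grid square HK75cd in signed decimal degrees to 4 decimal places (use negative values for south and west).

15.1667, -25.7500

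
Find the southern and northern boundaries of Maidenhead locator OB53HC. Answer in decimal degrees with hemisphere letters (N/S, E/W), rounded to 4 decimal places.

76.9167° S, 76.8750° S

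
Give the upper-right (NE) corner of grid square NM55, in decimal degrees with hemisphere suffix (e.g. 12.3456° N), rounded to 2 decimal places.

36.00° N, 92.00° E

Field N=13, M=12: +13·20° lon, +12·10° lat → SW at lon 80°, lat 30°.
Square 5, 5: +5·2° lon, +5·1° lat → SW at lon 90°, lat 35°.
Cell spans 2° lon × 1° lat. NE corner is SW corner plus one full cell.
latitude 36.00° N, longitude 92.00° E.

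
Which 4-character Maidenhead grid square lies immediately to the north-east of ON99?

PO00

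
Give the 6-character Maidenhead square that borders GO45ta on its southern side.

Latitude subsquare a = 0; −1 → -1, wraps to 23 = x, carry into square.
Latitude square 5; −1 → 4.
The longitude characters are unchanged.

GO44tx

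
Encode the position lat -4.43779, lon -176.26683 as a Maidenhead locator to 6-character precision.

Add 180° to longitude and 90° to latitude: 3.7332, 85.5622.
Field: 3.7332/20 → 0 → A, 85.5622/10 → 8 → I; chars AI.
Square: 3.7332/2 → 1, 5.5622/1 → 5; chars 15.
Subsquare: 1.7332/0.0833333 → 20 → u, 0.5622/0.0416667 → 13 → n; chars un.

AI15un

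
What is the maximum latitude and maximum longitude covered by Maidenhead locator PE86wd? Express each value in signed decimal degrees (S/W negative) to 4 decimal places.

Field P=15, E=4: +15·20° lon, +4·10° lat → SW at lon 120°, lat -50°.
Square 8, 6: +8·2° lon, +6·1° lat → SW at lon 136°, lat -44°.
Subsquare w=22, d=3: +22·0.0833333° lon, +3·0.0416667° lat → SW at lon 137.833°, lat -43.875°.
Cell spans 0.0833333° lon × 0.0416667° lat. NE corner is SW corner plus one full cell.
latitude -43.8333, longitude 137.9167.

-43.8333, 137.9167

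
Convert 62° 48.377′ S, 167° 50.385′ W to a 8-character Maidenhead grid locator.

AC67be96

Shift to the Maidenhead origin (180°W, 90°S): lon 12.16025, lat 27.19372.
Field (20°×10°, letters A–R): 12.16025/20 → 0 → A, 27.19372/10 → 2 → C; chars AC.
Square (2°×1°, digits 0–9): 12.16025/2 → 6, 7.19372/1 → 7; chars 67.
Subsquare (5′×2.5′, letters a–x): 0.16025/0.0833333 → 1 → b, 0.19372/0.0416667 → 4 → e; chars be.
Extended square (30″×15″, digits 0–9): 0.07692/0.00833333 → 9, 0.02705/0.00416667 → 6; chars 96.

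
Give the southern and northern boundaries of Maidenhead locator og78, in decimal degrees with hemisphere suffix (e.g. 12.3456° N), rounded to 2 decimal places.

22.00° S, 21.00° S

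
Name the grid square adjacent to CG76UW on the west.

Longitude subsquare u = 20; −1 → 19 = t.
The latitude characters are unchanged.

CG76tw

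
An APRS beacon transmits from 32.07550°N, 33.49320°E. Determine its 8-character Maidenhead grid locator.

Add 180° to longitude and 90° to latitude: 213.49320, 122.07550.
Field: 213.49320/20 → 10 → K, 122.07550/10 → 12 → M; chars KM.
Square: 13.49320/2 → 6, 2.07550/1 → 2; chars 62.
Subsquare: 1.49320/0.0833333 → 17 → r, 0.07550/0.0416667 → 1 → b; chars rb.
Extended square: 0.07653/0.00833333 → 9, 0.03383/0.00416667 → 8; chars 98.

KM62rb98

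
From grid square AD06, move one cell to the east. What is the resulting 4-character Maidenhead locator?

Longitude square 0; +1 → 1.
The latitude characters are unchanged.

AD16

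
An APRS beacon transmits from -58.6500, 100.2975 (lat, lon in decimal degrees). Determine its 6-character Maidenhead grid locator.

Add 180° to longitude and 90° to latitude: 280.2975, 31.3500.
Field (20°×10°, letters A–R): lon ⌊280.2975/20⌋ = 14 → O; lat ⌊31.3500/10⌋ = 3 → D.
Square (2°×1°, digits 0–9): lon ⌊0.2975/2⌋ = 0; lat ⌊1.3500/1⌋ = 1.
Subsquare (5′×2.5′, letters a–x): lon ⌊0.2975/0.0833333⌋ = 3 → d; lat ⌊0.3500/0.0416667⌋ = 8 → i.

OD01di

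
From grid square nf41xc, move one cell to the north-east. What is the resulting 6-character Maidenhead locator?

NF51ad

Longitude subsquare x = 23; +1 → 24, wraps to 0 = a, carry into square.
Longitude square 4; +1 → 5.
Latitude subsquare c = 2; +1 → 3 = d.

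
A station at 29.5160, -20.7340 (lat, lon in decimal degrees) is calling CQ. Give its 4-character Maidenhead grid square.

Add 180° to longitude and 90° to latitude: 159.27, 119.52.
Field (20°×10°, letters A–R): lon ⌊159.27/20⌋ = 7 → H; lat ⌊119.52/10⌋ = 11 → L.
Square (2°×1°, digits 0–9): lon ⌊19.27/2⌋ = 9; lat ⌊9.52/1⌋ = 9.

HL99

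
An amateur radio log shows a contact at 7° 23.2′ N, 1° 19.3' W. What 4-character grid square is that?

IJ97

Offset from 180°W / 90°S: lon 178.68°, lat 97.39°.
Field: lon ⌊178.68/20⌋ = 8 → I; lat ⌊97.39/10⌋ = 9 → J.
Square: lon ⌊18.68/2⌋ = 9; lat ⌊7.39/1⌋ = 7.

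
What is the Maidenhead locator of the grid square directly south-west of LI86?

LI75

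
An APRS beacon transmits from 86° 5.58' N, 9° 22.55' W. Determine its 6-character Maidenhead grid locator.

Add 180° to longitude and 90° to latitude: 170.6242, 176.0930.
Field: 170.6242/20 → 8 → I, 176.0930/10 → 17 → R; chars IR.
Square: 10.6242/2 → 5, 6.0930/1 → 6; chars 56.
Subsquare: 0.6242/0.0833333 → 7 → h, 0.0930/0.0416667 → 2 → c; chars hc.

IR56hc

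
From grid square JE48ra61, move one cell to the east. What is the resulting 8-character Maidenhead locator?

Longitude extended square 6; +1 → 7.
The latitude characters are unchanged.

JE48ra71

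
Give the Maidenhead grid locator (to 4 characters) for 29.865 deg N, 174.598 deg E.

Add 180° to longitude and 90° to latitude: 354.60, 119.86.
Field: lon ⌊354.60/20⌋ = 17 → R; lat ⌊119.86/10⌋ = 11 → L.
Square: lon ⌊14.60/2⌋ = 7; lat ⌊9.86/1⌋ = 9.

RL79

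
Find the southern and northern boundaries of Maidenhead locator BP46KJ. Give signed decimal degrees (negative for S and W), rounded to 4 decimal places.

Field B=1, P=15: +1·20° lon, +15·10° lat → SW at lon -160°, lat 60°.
Square 4, 6: +4·2° lon, +6·1° lat → SW at lon -152°, lat 66°.
Subsquare k=10, j=9: +10·0.0833333° lon, +9·0.0416667° lat → SW at lon -151.167°, lat 66.375°.
Cell spans 0.0833333° lon × 0.0416667° lat.
south 66.3750, north 66.4167.

66.3750, 66.4167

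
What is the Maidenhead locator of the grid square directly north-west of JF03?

IF94

Longitude square 0; −1 → -1, wraps to 9, carry into field.
Longitude field J = 9; −1 → 8 = I.
Latitude square 3; +1 → 4.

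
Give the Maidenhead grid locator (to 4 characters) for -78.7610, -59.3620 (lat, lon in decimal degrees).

Shift to the Maidenhead origin (180°W, 90°S): lon 120.64, lat 11.24.
Field: lon ⌊120.64/20⌋ = 6 → G; lat ⌊11.24/10⌋ = 1 → B.
Square: lon ⌊0.64/2⌋ = 0; lat ⌊1.24/1⌋ = 1.

GB01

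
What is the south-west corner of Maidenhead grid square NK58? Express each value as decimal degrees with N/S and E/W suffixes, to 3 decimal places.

18.000° N, 90.000° E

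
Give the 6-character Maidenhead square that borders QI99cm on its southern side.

QI99cl

Latitude subsquare m = 12; −1 → 11 = l.
The longitude characters are unchanged.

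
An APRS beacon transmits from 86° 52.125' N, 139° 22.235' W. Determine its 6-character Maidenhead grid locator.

Offset from 180°W / 90°S: lon 40.6294°, lat 176.8688°.
Field (20°×10°, letters A–R): lon ⌊40.6294/20⌋ = 2 → C; lat ⌊176.8688/10⌋ = 17 → R.
Square (2°×1°, digits 0–9): lon ⌊0.6294/2⌋ = 0; lat ⌊6.8688/1⌋ = 6.
Subsquare (5′×2.5′, letters a–x): lon ⌊0.6294/0.0833333⌋ = 7 → h; lat ⌊0.8688/0.0416667⌋ = 20 → u.

CR06hu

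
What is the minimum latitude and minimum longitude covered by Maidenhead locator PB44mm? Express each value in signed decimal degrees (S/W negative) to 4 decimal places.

Field P=15, B=1: +15·20° lon, +1·10° lat → SW at lon 120°, lat -80°.
Square 4, 4: +4·2° lon, +4·1° lat → SW at lon 128°, lat -76°.
Subsquare m=12, m=12: +12·0.0833333° lon, +12·0.0416667° lat → SW at lon 129°, lat -75.5°.
latitude -75.5000, longitude 129.0000.

-75.5000, 129.0000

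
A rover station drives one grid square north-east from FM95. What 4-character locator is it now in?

GM06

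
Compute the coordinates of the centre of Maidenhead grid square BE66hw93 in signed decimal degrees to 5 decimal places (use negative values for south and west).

-43.06875, -147.33750

Field B=1, E=4: +1·20° lon, +4·10° lat → SW at lon -160°, lat -50°.
Square 6, 6: +6·2° lon, +6·1° lat → SW at lon -148°, lat -44°.
Subsquare h=7, w=22: +7·0.0833333° lon, +22·0.0416667° lat → SW at lon -147.417°, lat -43.0833°.
Extended square 9, 3: +9·0.00833333° lon, +3·0.00416667° lat → SW at lon -147.342°, lat -43.0708°.
Cell spans 0.00833333° lon × 0.00416667° lat. Centre is SW corner plus half of each.
latitude -43.06875, longitude -147.33750.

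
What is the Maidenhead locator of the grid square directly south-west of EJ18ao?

Longitude subsquare a = 0; −1 → -1, wraps to 23 = x, carry into square.
Longitude square 1; −1 → 0.
Latitude subsquare o = 14; −1 → 13 = n.

EJ08xn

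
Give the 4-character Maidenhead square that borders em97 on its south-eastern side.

FM06

Longitude square 9; +1 → 10, wraps to 0, carry into field.
Longitude field E = 4; +1 → 5 = F.
Latitude square 7; −1 → 6.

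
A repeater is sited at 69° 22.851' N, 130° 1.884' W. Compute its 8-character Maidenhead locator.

CP49xj61

Add 180° to longitude and 90° to latitude: 49.96860, 159.38085.
Field: lon ⌊49.96860/20⌋ = 2 → C; lat ⌊159.38085/10⌋ = 15 → P.
Square: lon ⌊9.96860/2⌋ = 4; lat ⌊9.38085/1⌋ = 9.
Subsquare: lon ⌊1.96860/0.0833333⌋ = 23 → x; lat ⌊0.38085/0.0416667⌋ = 9 → j.
Extended square: lon ⌊0.05193/0.00833333⌋ = 6; lat ⌊0.00585/0.00416667⌋ = 1.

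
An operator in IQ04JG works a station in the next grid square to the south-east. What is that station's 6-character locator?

Longitude subsquare j = 9; +1 → 10 = k.
Latitude subsquare g = 6; −1 → 5 = f.

IQ04kf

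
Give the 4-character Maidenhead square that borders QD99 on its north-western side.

QE80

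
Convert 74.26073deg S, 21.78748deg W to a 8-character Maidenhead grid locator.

HB95cr57

Add 180° to longitude and 90° to latitude: 158.21252, 15.73927.
Field: 158.21252/20 → 7 → H, 15.73927/10 → 1 → B; chars HB.
Square: 18.21252/2 → 9, 5.73927/1 → 5; chars 95.
Subsquare: 0.21252/0.0833333 → 2 → c, 0.73927/0.0416667 → 17 → r; chars cr.
Extended square: 0.04585/0.00833333 → 5, 0.03094/0.00416667 → 7; chars 57.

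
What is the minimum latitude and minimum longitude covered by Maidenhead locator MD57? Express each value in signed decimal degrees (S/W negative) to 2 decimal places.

-53.00, 70.00

Field M=12, D=3: +12·20° lon, +3·10° lat → SW at lon 60°, lat -60°.
Square 5, 7: +5·2° lon, +7·1° lat → SW at lon 70°, lat -53°.
latitude -53.00, longitude 70.00.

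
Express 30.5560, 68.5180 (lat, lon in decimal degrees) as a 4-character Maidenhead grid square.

Add 180° to longitude and 90° to latitude: 248.52, 120.56.
Field: 248.52/20 → 12 → M, 120.56/10 → 12 → M; chars MM.
Square: 8.52/2 → 4, 0.56/1 → 0; chars 40.

MM40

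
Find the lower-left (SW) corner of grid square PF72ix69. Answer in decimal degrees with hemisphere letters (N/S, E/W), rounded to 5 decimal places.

Field P=15, F=5: +15·20° lon, +5·10° lat → SW at lon 120°, lat -40°.
Square 7, 2: +7·2° lon, +2·1° lat → SW at lon 134°, lat -38°.
Subsquare i=8, x=23: +8·0.0833333° lon, +23·0.0416667° lat → SW at lon 134.667°, lat -37.0417°.
Extended square 6, 9: +6·0.00833333° lon, +9·0.00416667° lat → SW at lon 134.717°, lat -37.0042°.
latitude 37.00417° S, longitude 134.71667° E.

37.00417° S, 134.71667° E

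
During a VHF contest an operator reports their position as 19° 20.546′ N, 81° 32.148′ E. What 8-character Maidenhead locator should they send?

Offset from 180°W / 90°S: lon 261.53580°, lat 109.34243°.
Field: 261.53580/20 → 13 → N, 109.34243/10 → 10 → K; chars NK.
Square: 1.53580/2 → 0, 9.34243/1 → 9; chars 09.
Subsquare: 1.53580/0.0833333 → 18 → s, 0.34243/0.0416667 → 8 → i; chars si.
Extended square: 0.03580/0.00833333 → 4, 0.00910/0.00416667 → 2; chars 42.

NK09si42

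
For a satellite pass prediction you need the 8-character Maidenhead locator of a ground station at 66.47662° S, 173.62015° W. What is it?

AC33em55

Offset from 180°W / 90°S: lon 6.37985°, lat 23.52338°.
Field (20°×10°, letters A–R): 6.37985/20 → 0 → A, 23.52338/10 → 2 → C; chars AC.
Square (2°×1°, digits 0–9): 6.37985/2 → 3, 3.52338/1 → 3; chars 33.
Subsquare (5′×2.5′, letters a–x): 0.37985/0.0833333 → 4 → e, 0.52338/0.0416667 → 12 → m; chars em.
Extended square (30″×15″, digits 0–9): 0.04652/0.00833333 → 5, 0.02338/0.00416667 → 5; chars 55.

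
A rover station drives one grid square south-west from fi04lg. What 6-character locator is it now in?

FI04kf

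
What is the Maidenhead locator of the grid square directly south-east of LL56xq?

LL66ap

Longitude subsquare x = 23; +1 → 24, wraps to 0 = a, carry into square.
Longitude square 5; +1 → 6.
Latitude subsquare q = 16; −1 → 15 = p.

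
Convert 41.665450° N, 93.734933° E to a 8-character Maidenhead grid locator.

NN61up89

Add 180° to longitude and 90° to latitude: 273.73493, 131.66545.
Field: lon ⌊273.73493/20⌋ = 13 → N; lat ⌊131.66545/10⌋ = 13 → N.
Square: lon ⌊13.73493/2⌋ = 6; lat ⌊1.66545/1⌋ = 1.
Subsquare: lon ⌊1.73493/0.0833333⌋ = 20 → u; lat ⌊0.66545/0.0416667⌋ = 15 → p.
Extended square: lon ⌊0.06827/0.00833333⌋ = 8; lat ⌊0.04045/0.00416667⌋ = 9.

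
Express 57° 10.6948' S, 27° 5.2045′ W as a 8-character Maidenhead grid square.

HD62kt97

Shift to the Maidenhead origin (180°W, 90°S): lon 152.91326, lat 32.82175.
Field (20°×10°, letters A–R): lon ⌊152.91326/20⌋ = 7 → H; lat ⌊32.82175/10⌋ = 3 → D.
Square (2°×1°, digits 0–9): lon ⌊12.91326/2⌋ = 6; lat ⌊2.82175/1⌋ = 2.
Subsquare (5′×2.5′, letters a–x): lon ⌊0.91326/0.0833333⌋ = 10 → k; lat ⌊0.82175/0.0416667⌋ = 19 → t.
Extended square (30″×15″, digits 0–9): lon ⌊0.07993/0.00833333⌋ = 9; lat ⌊0.03009/0.00416667⌋ = 7.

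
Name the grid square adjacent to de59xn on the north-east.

Longitude subsquare x = 23; +1 → 24, wraps to 0 = a, carry into square.
Longitude square 5; +1 → 6.
Latitude subsquare n = 13; +1 → 14 = o.

DE69ao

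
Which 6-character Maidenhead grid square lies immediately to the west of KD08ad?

JD98xd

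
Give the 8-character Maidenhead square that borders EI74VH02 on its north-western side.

Longitude extended square 0; −1 → -1, wraps to 9, carry into subsquare.
Longitude subsquare v = 21; −1 → 20 = u.
Latitude extended square 2; +1 → 3.

EI74uh93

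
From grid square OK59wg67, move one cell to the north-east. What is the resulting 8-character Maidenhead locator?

Longitude extended square 6; +1 → 7.
Latitude extended square 7; +1 → 8.

OK59wg78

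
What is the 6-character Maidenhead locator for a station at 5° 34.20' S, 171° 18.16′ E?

RI54pk

Shift to the Maidenhead origin (180°W, 90°S): lon 351.3027, lat 84.4300.
Field: 351.3027/20 → 17 → R, 84.4300/10 → 8 → I; chars RI.
Square: 11.3027/2 → 5, 4.4300/1 → 4; chars 54.
Subsquare: 1.3027/0.0833333 → 15 → p, 0.4300/0.0416667 → 10 → k; chars pk.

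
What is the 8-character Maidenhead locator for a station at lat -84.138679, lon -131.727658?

CA45du26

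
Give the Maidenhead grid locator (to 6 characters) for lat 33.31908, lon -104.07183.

Add 180° to longitude and 90° to latitude: 75.9282, 123.3191.
Field (20°×10°, letters A–R): 75.9282/20 → 3 → D, 123.3191/10 → 12 → M; chars DM.
Square (2°×1°, digits 0–9): 15.9282/2 → 7, 3.3191/1 → 3; chars 73.
Subsquare (5′×2.5′, letters a–x): 1.9282/0.0833333 → 23 → x, 0.3191/0.0416667 → 7 → h; chars xh.

DM73xh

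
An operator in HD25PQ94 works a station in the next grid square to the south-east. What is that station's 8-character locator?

HD25qq03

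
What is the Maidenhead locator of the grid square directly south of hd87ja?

Latitude subsquare a = 0; −1 → -1, wraps to 23 = x, carry into square.
Latitude square 7; −1 → 6.
The longitude characters are unchanged.

HD86jx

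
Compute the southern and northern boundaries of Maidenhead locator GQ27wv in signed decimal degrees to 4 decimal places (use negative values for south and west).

Field G=6, Q=16: +6·20° lon, +16·10° lat → SW at lon -60°, lat 70°.
Square 2, 7: +2·2° lon, +7·1° lat → SW at lon -56°, lat 77°.
Subsquare w=22, v=21: +22·0.0833333° lon, +21·0.0416667° lat → SW at lon -54.1667°, lat 77.875°.
Cell spans 0.0833333° lon × 0.0416667° lat.
south 77.8750, north 77.9167.

77.8750, 77.9167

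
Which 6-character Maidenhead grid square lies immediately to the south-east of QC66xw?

QC76av

Longitude subsquare x = 23; +1 → 24, wraps to 0 = a, carry into square.
Longitude square 6; +1 → 7.
Latitude subsquare w = 22; −1 → 21 = v.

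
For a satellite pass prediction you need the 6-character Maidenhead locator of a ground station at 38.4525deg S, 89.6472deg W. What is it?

Add 180° to longitude and 90° to latitude: 90.3528, 51.5475.
Field: lon ⌊90.3528/20⌋ = 4 → E; lat ⌊51.5475/10⌋ = 5 → F.
Square: lon ⌊10.3528/2⌋ = 5; lat ⌊1.5475/1⌋ = 1.
Subsquare: lon ⌊0.3528/0.0833333⌋ = 4 → e; lat ⌊0.5475/0.0416667⌋ = 13 → n.

EF51en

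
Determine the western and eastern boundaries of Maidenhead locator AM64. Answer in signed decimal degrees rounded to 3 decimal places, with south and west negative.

Field A=0, M=12: +0·20° lon, +12·10° lat → SW at lon -180°, lat 30°.
Square 6, 4: +6·2° lon, +4·1° lat → SW at lon -168°, lat 34°.
Cell spans 2° lon × 1° lat.
west -168.000, east -166.000.

-168.000, -166.000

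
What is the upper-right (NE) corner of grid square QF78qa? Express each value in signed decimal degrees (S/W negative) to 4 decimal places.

-31.9583, 155.4167

Field Q=16, F=5: +16·20° lon, +5·10° lat → SW at lon 140°, lat -40°.
Square 7, 8: +7·2° lon, +8·1° lat → SW at lon 154°, lat -32°.
Subsquare q=16, a=0: +16·0.0833333° lon, +0·0.0416667° lat → SW at lon 155.333°, lat -32°.
Cell spans 0.0833333° lon × 0.0416667° lat. NE corner is SW corner plus one full cell.
latitude -31.9583, longitude 155.4167.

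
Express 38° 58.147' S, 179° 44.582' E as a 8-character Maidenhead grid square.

Shift to the Maidenhead origin (180°W, 90°S): lon 359.74303, lat 51.03088.
Field: 359.74303/20 → 17 → R, 51.03088/10 → 5 → F; chars RF.
Square: 19.74303/2 → 9, 1.03088/1 → 1; chars 91.
Subsquare: 1.74303/0.0833333 → 20 → u, 0.03088/0.0416667 → 0 → a; chars ua.
Extended square: 0.07637/0.00833333 → 9, 0.03088/0.00416667 → 7; chars 97.

RF91ua97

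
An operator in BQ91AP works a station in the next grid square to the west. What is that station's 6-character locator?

BQ81xp

Longitude subsquare a = 0; −1 → -1, wraps to 23 = x, carry into square.
Longitude square 9; −1 → 8.
The latitude characters are unchanged.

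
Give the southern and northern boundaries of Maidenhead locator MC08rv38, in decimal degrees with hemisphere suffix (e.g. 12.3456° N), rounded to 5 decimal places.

Field M=12, C=2: +12·20° lon, +2·10° lat → SW at lon 60°, lat -70°.
Square 0, 8: +0·2° lon, +8·1° lat → SW at lon 60°, lat -62°.
Subsquare r=17, v=21: +17·0.0833333° lon, +21·0.0416667° lat → SW at lon 61.4167°, lat -61.125°.
Extended square 3, 8: +3·0.00833333° lon, +8·0.00416667° lat → SW at lon 61.4417°, lat -61.0917°.
Cell spans 0.00833333° lon × 0.00416667° lat.
south 61.09167° S, north 61.08750° S.

61.09167° S, 61.08750° S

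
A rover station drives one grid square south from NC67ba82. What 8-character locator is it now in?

NC67ba81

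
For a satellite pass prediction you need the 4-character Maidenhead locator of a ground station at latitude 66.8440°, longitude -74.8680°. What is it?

Shift to the Maidenhead origin (180°W, 90°S): lon 105.13, lat 156.84.
Field: 105.13/20 → 5 → F, 156.84/10 → 15 → P; chars FP.
Square: 5.13/2 → 2, 6.84/1 → 6; chars 26.

FP26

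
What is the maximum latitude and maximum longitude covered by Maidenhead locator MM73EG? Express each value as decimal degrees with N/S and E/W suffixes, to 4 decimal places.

33.2917° N, 74.4167° E

Field M=12, M=12: +12·20° lon, +12·10° lat → SW at lon 60°, lat 30°.
Square 7, 3: +7·2° lon, +3·1° lat → SW at lon 74°, lat 33°.
Subsquare e=4, g=6: +4·0.0833333° lon, +6·0.0416667° lat → SW at lon 74.3333°, lat 33.25°.
Cell spans 0.0833333° lon × 0.0416667° lat. NE corner is SW corner plus one full cell.
latitude 33.2917° N, longitude 74.4167° E.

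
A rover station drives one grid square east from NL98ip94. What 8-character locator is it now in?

NL98jp04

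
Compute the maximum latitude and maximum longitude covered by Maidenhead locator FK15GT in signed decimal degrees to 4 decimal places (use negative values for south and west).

Field F=5, K=10: +5·20° lon, +10·10° lat → SW at lon -80°, lat 10°.
Square 1, 5: +1·2° lon, +5·1° lat → SW at lon -78°, lat 15°.
Subsquare g=6, t=19: +6·0.0833333° lon, +19·0.0416667° lat → SW at lon -77.5°, lat 15.7917°.
Cell spans 0.0833333° lon × 0.0416667° lat. NE corner is SW corner plus one full cell.
latitude 15.8333, longitude -77.4167.

15.8333, -77.4167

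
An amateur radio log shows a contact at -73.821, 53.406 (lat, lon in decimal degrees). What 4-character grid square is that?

LB66

Add 180° to longitude and 90° to latitude: 233.41, 16.18.
Field: lon ⌊233.41/20⌋ = 11 → L; lat ⌊16.18/10⌋ = 1 → B.
Square: lon ⌊13.41/2⌋ = 6; lat ⌊6.18/1⌋ = 6.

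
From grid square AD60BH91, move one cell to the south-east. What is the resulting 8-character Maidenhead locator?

AD60ch00

Longitude extended square 9; +1 → 10, wraps to 0, carry into subsquare.
Longitude subsquare b = 1; +1 → 2 = c.
Latitude extended square 1; −1 → 0.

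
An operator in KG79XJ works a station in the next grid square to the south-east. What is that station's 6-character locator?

KG89ai

Longitude subsquare x = 23; +1 → 24, wraps to 0 = a, carry into square.
Longitude square 7; +1 → 8.
Latitude subsquare j = 9; −1 → 8 = i.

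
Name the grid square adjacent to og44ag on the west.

OG34xg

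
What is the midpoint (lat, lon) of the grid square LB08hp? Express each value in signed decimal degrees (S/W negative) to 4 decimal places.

Field L=11, B=1: +11·20° lon, +1·10° lat → SW at lon 40°, lat -80°.
Square 0, 8: +0·2° lon, +8·1° lat → SW at lon 40°, lat -72°.
Subsquare h=7, p=15: +7·0.0833333° lon, +15·0.0416667° lat → SW at lon 40.5833°, lat -71.375°.
Cell spans 0.0833333° lon × 0.0416667° lat. Centre is SW corner plus half of each.
latitude -71.3542, longitude 40.6250.

-71.3542, 40.6250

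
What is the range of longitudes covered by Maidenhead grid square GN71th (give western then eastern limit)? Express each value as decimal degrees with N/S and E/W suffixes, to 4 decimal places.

44.4167° W, 44.3333° W

Field G=6, N=13: +6·20° lon, +13·10° lat → SW at lon -60°, lat 40°.
Square 7, 1: +7·2° lon, +1·1° lat → SW at lon -46°, lat 41°.
Subsquare t=19, h=7: +19·0.0833333° lon, +7·0.0416667° lat → SW at lon -44.4167°, lat 41.2917°.
Cell spans 0.0833333° lon × 0.0416667° lat.
west 44.4167° W, east 44.3333° W.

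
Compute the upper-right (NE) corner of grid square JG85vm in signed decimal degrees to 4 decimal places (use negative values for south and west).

Field J=9, G=6: +9·20° lon, +6·10° lat → SW at lon 0°, lat -30°.
Square 8, 5: +8·2° lon, +5·1° lat → SW at lon 16°, lat -25°.
Subsquare v=21, m=12: +21·0.0833333° lon, +12·0.0416667° lat → SW at lon 17.75°, lat -24.5°.
Cell spans 0.0833333° lon × 0.0416667° lat. NE corner is SW corner plus one full cell.
latitude -24.4583, longitude 17.8333.

-24.4583, 17.8333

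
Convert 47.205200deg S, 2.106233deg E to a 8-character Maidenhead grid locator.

JE12bt20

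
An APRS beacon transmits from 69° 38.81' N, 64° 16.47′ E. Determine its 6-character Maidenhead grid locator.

MP29dp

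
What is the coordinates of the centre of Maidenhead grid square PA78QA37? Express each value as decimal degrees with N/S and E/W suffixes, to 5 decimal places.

Field P=15, A=0: +15·20° lon, +0·10° lat → SW at lon 120°, lat -90°.
Square 7, 8: +7·2° lon, +8·1° lat → SW at lon 134°, lat -82°.
Subsquare q=16, a=0: +16·0.0833333° lon, +0·0.0416667° lat → SW at lon 135.333°, lat -82°.
Extended square 3, 7: +3·0.00833333° lon, +7·0.00416667° lat → SW at lon 135.358°, lat -81.9708°.
Cell spans 0.00833333° lon × 0.00416667° lat. Centre is SW corner plus half of each.
latitude 81.96875° S, longitude 135.36250° E.

81.96875° S, 135.36250° E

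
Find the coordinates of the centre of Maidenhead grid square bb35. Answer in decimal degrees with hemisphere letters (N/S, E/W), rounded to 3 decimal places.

Field B=1, B=1: +1·20° lon, +1·10° lat → SW at lon -160°, lat -80°.
Square 3, 5: +3·2° lon, +5·1° lat → SW at lon -154°, lat -75°.
Cell spans 2° lon × 1° lat. Centre is SW corner plus half of each.
latitude 74.500° S, longitude 153.000° W.

74.500° S, 153.000° W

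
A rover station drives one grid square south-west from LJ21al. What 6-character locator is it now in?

LJ11xk

Longitude subsquare a = 0; −1 → -1, wraps to 23 = x, carry into square.
Longitude square 2; −1 → 1.
Latitude subsquare l = 11; −1 → 10 = k.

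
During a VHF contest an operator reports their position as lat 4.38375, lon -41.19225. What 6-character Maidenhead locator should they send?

GJ94jj

Add 180° to longitude and 90° to latitude: 138.8077, 94.3838.
Field: lon ⌊138.8077/20⌋ = 6 → G; lat ⌊94.3838/10⌋ = 9 → J.
Square: lon ⌊18.8077/2⌋ = 9; lat ⌊4.3838/1⌋ = 4.
Subsquare: lon ⌊0.8077/0.0833333⌋ = 9 → j; lat ⌊0.3838/0.0416667⌋ = 9 → j.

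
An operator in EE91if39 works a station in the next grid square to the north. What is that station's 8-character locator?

Latitude extended square 9; +1 → 10, wraps to 0, carry into subsquare.
Latitude subsquare f = 5; +1 → 6 = g.
The longitude characters are unchanged.

EE91ig30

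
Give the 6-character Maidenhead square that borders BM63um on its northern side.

BM63un

Latitude subsquare m = 12; +1 → 13 = n.
The longitude characters are unchanged.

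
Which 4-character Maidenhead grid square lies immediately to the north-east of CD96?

Longitude square 9; +1 → 10, wraps to 0, carry into field.
Longitude field C = 2; +1 → 3 = D.
Latitude square 6; +1 → 7.

DD07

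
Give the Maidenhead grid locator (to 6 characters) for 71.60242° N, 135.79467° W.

CQ21co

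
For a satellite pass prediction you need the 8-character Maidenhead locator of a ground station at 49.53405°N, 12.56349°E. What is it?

JN69gm78

Shift to the Maidenhead origin (180°W, 90°S): lon 192.56349, lat 139.53405.
Field: 192.56349/20 → 9 → J, 139.53405/10 → 13 → N; chars JN.
Square: 12.56349/2 → 6, 9.53405/1 → 9; chars 69.
Subsquare: 0.56349/0.0833333 → 6 → g, 0.53405/0.0416667 → 12 → m; chars gm.
Extended square: 0.06349/0.00833333 → 7, 0.03405/0.00416667 → 8; chars 78.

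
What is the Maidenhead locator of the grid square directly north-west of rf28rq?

RF28qr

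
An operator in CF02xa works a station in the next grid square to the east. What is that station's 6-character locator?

CF12aa

Longitude subsquare x = 23; +1 → 24, wraps to 0 = a, carry into square.
Longitude square 0; +1 → 1.
The latitude characters are unchanged.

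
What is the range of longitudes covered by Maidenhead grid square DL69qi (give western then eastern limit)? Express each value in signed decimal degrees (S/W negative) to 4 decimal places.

Field D=3, L=11: +3·20° lon, +11·10° lat → SW at lon -120°, lat 20°.
Square 6, 9: +6·2° lon, +9·1° lat → SW at lon -108°, lat 29°.
Subsquare q=16, i=8: +16·0.0833333° lon, +8·0.0416667° lat → SW at lon -106.667°, lat 29.3333°.
Cell spans 0.0833333° lon × 0.0416667° lat.
west -106.6667, east -106.5833.

-106.6667, -106.5833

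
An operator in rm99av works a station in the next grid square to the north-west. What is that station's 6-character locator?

RM89xw

Longitude subsquare a = 0; −1 → -1, wraps to 23 = x, carry into square.
Longitude square 9; −1 → 8.
Latitude subsquare v = 21; +1 → 22 = w.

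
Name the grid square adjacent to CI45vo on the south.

CI45vn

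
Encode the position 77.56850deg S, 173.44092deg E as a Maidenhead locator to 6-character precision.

Add 180° to longitude and 90° to latitude: 353.4409, 12.4315.
Field (20°×10°, letters A–R): 353.4409/20 → 17 → R, 12.4315/10 → 1 → B; chars RB.
Square (2°×1°, digits 0–9): 13.4409/2 → 6, 2.4315/1 → 2; chars 62.
Subsquare (5′×2.5′, letters a–x): 1.4409/0.0833333 → 17 → r, 0.4315/0.0416667 → 10 → k; chars rk.

RB62rk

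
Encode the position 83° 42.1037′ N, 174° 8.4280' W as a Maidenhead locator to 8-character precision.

AR23wq38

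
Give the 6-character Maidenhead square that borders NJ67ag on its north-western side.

Longitude subsquare a = 0; −1 → -1, wraps to 23 = x, carry into square.
Longitude square 6; −1 → 5.
Latitude subsquare g = 6; +1 → 7 = h.

NJ57xh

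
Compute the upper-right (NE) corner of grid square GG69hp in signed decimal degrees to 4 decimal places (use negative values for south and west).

-20.3333, -47.3333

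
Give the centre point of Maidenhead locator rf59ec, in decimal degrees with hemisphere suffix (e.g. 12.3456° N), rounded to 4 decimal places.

30.8958° S, 170.3750° E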